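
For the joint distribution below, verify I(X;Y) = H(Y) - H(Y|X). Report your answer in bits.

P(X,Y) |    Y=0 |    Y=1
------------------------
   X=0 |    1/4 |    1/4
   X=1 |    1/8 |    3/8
I(X;Y) = 0.0488 bits

Mutual information has multiple equivalent forms:
- I(X;Y) = H(X) - H(X|Y)
- I(X;Y) = H(Y) - H(Y|X)
- I(X;Y) = H(X) + H(Y) - H(X,Y)

Computing all quantities:
H(X) = 1.0000, H(Y) = 0.9544, H(X,Y) = 1.9056
H(X|Y) = 0.9512, H(Y|X) = 0.9056

Verification:
H(X) - H(X|Y) = 1.0000 - 0.9512 = 0.0488
H(Y) - H(Y|X) = 0.9544 - 0.9056 = 0.0488
H(X) + H(Y) - H(X,Y) = 1.0000 + 0.9544 - 1.9056 = 0.0488

All forms give I(X;Y) = 0.0488 bits. ✓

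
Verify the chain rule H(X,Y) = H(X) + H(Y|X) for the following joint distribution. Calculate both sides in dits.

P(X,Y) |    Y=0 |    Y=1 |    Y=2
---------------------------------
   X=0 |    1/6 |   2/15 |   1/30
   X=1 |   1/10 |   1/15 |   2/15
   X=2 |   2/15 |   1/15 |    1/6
H(X,Y) = 0.9155, H(X) = 0.4757, H(Y|X) = 0.4398 (all in dits)

Chain rule: H(X,Y) = H(X) + H(Y|X)

Left side — joint entropy directly:
H(X,Y) = -Σ p(x,y) log p(x,y) = 0.9155 dits

Right side — compute H(Y|X) from the conditional distributions:
P(X) = (1/3, 3/10, 11/30), so H(X) = 0.4757 dits
H(Y|X) = Σ_x P(X=x) · H(Y|X=x):
  P(Y|X=0) = (1/2, 2/5, 1/10), H(Y|X=0) = 0.4097, weight P(X=0) = 1/3
  P(Y|X=1) = (1/3, 2/9, 4/9), H(Y|X=1) = 0.4607, weight P(X=1) = 3/10
  P(Y|X=2) = (4/11, 2/11, 5/11), H(Y|X=2) = 0.4500, weight P(X=2) = 11/30
H(Y|X) = 0.4398 dits

H(X) + H(Y|X) = 0.4757 + 0.4398 = 0.9155 dits

Both sides equal 0.9155 dits. ✓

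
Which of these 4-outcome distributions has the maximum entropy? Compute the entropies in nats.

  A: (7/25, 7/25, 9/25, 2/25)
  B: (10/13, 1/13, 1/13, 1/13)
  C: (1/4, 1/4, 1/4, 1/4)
C

For a discrete distribution over n outcomes, entropy is maximized by the uniform distribution.

Computing entropies:
H(A) = 1.2827 nats
H(B) = 0.7937 nats
H(C) = 1.3863 nats

The uniform distribution (where all probabilities equal 1/4) achieves the maximum entropy of log_e(4) = 1.3863 nats.

Distribution C has the highest entropy.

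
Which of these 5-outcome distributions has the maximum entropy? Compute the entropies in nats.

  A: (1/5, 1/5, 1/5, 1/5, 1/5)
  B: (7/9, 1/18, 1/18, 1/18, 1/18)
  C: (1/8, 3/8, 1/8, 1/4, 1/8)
A

For a discrete distribution over n outcomes, entropy is maximized by the uniform distribution.

Computing entropies:
H(A) = 1.6094 nats
H(B) = 0.8378 nats
H(C) = 1.4942 nats

The uniform distribution (where all probabilities equal 1/5) achieves the maximum entropy of log_e(5) = 1.6094 nats.

Distribution A has the highest entropy.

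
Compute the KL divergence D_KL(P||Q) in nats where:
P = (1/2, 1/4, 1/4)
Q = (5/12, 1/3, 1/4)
0.0192 nats

KL divergence: D_KL(P||Q) = Σ p(x) log(p(x)/q(x))

Computing term by term:
  x=0: 1/2 × log_e[(1/2)/(5/12)] = 1/2 × 0.1823 = 0.0912
  x=1: 1/4 × log_e[(1/4)/(1/3)] = 1/4 × -0.2877 = -0.0719
  x=2: 1/4 × log_e[(1/4)/(1/4)] = 1/4 × 0.0000 = 0.0000

D_KL(P||Q) = 0.0192 nats

Note: KL divergence is always non-negative and equals 0 iff P = Q.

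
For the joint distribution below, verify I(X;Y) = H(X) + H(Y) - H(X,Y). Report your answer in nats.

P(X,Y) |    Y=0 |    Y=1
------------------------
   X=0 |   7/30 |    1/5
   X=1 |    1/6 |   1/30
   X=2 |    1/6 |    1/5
I(X;Y) = 0.0424 nats

Mutual information has multiple equivalent forms:
- I(X;Y) = H(X) - H(X|Y)
- I(X;Y) = H(Y) - H(Y|X)
- I(X;Y) = H(X) + H(Y) - H(X,Y)

Computing all quantities:
H(X) = 1.0521, H(Y) = 0.6842, H(X,Y) = 1.6940
H(X|Y) = 1.0097, H(Y|X) = 0.6418

Verification:
H(X) - H(X|Y) = 1.0521 - 1.0097 = 0.0424
H(Y) - H(Y|X) = 0.6842 - 0.6418 = 0.0424
H(X) + H(Y) - H(X,Y) = 1.0521 + 0.6842 - 1.6940 = 0.0424

All forms give I(X;Y) = 0.0424 nats. ✓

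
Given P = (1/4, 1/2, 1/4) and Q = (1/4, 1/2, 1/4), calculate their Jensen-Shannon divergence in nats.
0.0000 nats

Jensen-Shannon divergence is:
JSD(P||Q) = 0.5 × D_KL(P||M) + 0.5 × D_KL(Q||M)
where M = 0.5 × (P + Q) is the mixture distribution.

M = 0.5 × (1/4, 1/2, 1/4) + 0.5 × (1/4, 1/2, 1/4) = (1/4, 1/2, 1/4)

D_KL(P||M) = 0.0000 nats
D_KL(Q||M) = 0.0000 nats

JSD(P||Q) = 0.5 × 0.0000 + 0.5 × 0.0000 = 0.0000 nats

Unlike KL divergence, JSD is symmetric and bounded: 0 ≤ JSD ≤ log(2).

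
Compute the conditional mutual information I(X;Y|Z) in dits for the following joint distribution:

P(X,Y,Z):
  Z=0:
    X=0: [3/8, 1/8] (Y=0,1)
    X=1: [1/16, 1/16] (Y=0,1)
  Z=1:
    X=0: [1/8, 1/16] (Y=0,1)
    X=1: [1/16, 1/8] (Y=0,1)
0.0153 dits

Conditional mutual information: I(X;Y|Z) = H(X|Z) + H(Y|Z) - H(X,Y|Z)

H(Z) = 0.2873
H(X,Z) = 0.5360 → H(X|Z) = 0.2487
H(Y,Z) = 0.5660 → H(Y|Z) = 0.2787
H(X,Y,Z) = 0.7994 → H(X,Y|Z) = 0.5121

I(X;Y|Z) = 0.2487 + 0.2787 - 0.5121 = 0.0153 dits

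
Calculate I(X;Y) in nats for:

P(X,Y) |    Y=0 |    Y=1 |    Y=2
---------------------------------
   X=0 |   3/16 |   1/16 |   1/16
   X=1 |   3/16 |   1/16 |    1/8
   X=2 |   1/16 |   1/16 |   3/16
0.0702 nats

Mutual information: I(X;Y) = H(X) + H(Y) - H(X,Y)

Marginals:
P(X) = (5/16, 3/8, 5/16), H(X) = 1.0948 nats
P(Y) = (7/16, 3/16, 3/8), H(Y) = 1.0434 nats

Joint entropy: H(X,Y) = 2.0680 nats

I(X;Y) = 1.0948 + 1.0434 - 2.0680 = 0.0702 nats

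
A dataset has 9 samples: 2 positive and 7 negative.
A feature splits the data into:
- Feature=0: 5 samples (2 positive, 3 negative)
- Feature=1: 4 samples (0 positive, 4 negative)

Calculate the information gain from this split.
0.2248 bits

Information Gain = H(Y) - H(Y|Feature)

Before split:
P(positive) = 2/9 = 0.2222
H(Y) = 0.7642 bits

After split:
Feature=0: H = 0.9710 bits (weight = 5/9)
Feature=1: H = 0.0000 bits (weight = 4/9)
H(Y|Feature) = (5/9)×0.9710 + (4/9)×0.0000 = 0.5394 bits

Information Gain = 0.7642 - 0.5394 = 0.2248 bits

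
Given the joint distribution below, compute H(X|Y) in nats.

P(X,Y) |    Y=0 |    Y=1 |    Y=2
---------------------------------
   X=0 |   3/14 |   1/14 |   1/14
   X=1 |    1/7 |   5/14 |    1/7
0.5699 nats

Using the chain rule: H(X|Y) = H(X,Y) - H(Y)

First, compute H(X,Y) = 1.6308 nats

Marginal P(Y) = (5/14, 3/7, 3/14)
H(Y) = 1.0609 nats

H(X|Y) = H(X,Y) - H(Y) = 1.6308 - 1.0609 = 0.5699 nats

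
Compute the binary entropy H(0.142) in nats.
0.4086 nats

The binary entropy function is:
H(p) = -p log(p) - (1-p) log(1-p)

H(0.142) = -0.142 × log_e(0.142) - 0.858 × log_e(0.858)
H(0.142) = 0.4086 nats

Note: Binary entropy is maximized at p=0.5 (H=1 bit) and minimized at p=0 or p=1 (H=0).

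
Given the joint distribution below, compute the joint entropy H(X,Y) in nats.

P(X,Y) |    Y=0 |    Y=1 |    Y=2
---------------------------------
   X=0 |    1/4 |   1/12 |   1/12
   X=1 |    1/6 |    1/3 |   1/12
1.6326 nats

Joint entropy is H(X,Y) = -Σ_{x,y} p(x,y) log p(x,y).

Summing over all non-zero entries:
H(X,Y) = -[1/4·log_e(1/4) + 1/12·log_e(1/12) + 1/12·log_e(1/12) + 1/6·log_e(1/6) + 1/3·log_e(1/3) + 1/12·log_e(1/12)]
H(X,Y) = 1.6326 nats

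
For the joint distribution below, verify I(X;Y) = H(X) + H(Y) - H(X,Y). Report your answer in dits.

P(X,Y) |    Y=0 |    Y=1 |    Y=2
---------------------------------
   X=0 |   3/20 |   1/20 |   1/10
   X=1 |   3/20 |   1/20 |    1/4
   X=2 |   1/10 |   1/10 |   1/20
I(X;Y) = 0.0287 dits

Mutual information has multiple equivalent forms:
- I(X;Y) = H(X) - H(X|Y)
- I(X;Y) = H(Y) - H(Y|X)
- I(X;Y) = H(X) + H(Y) - H(X,Y)

Computing all quantities:
H(X) = 0.4634, H(Y) = 0.4581, H(X,Y) = 0.8928
H(X|Y) = 0.4347, H(Y|X) = 0.4294

Verification:
H(X) - H(X|Y) = 0.4634 - 0.4347 = 0.0287
H(Y) - H(Y|X) = 0.4581 - 0.4294 = 0.0287
H(X) + H(Y) - H(X,Y) = 0.4634 + 0.4581 - 0.8928 = 0.0287

All forms give I(X;Y) = 0.0287 dits. ✓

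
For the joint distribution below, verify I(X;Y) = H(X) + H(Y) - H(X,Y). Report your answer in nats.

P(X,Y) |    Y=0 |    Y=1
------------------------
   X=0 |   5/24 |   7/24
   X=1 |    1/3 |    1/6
I(X;Y) = 0.0318 nats

Mutual information has multiple equivalent forms:
- I(X;Y) = H(X) - H(X|Y)
- I(X;Y) = H(Y) - H(Y|X)
- I(X;Y) = H(X) + H(Y) - H(X,Y)

Computing all quantities:
H(X) = 0.6931, H(Y) = 0.6897, H(X,Y) = 1.3510
H(X|Y) = 0.6613, H(Y|X) = 0.6579

Verification:
H(X) - H(X|Y) = 0.6931 - 0.6613 = 0.0318
H(Y) - H(Y|X) = 0.6897 - 0.6579 = 0.0318
H(X) + H(Y) - H(X,Y) = 0.6931 + 0.6897 - 1.3510 = 0.0318

All forms give I(X;Y) = 0.0318 nats. ✓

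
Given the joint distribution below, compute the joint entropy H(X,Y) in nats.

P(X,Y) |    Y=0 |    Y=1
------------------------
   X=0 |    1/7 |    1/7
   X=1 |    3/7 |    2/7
1.2770 nats

Joint entropy is H(X,Y) = -Σ_{x,y} p(x,y) log p(x,y).

Summing over all non-zero entries:
H(X,Y) = -[1/7·log_e(1/7) + 1/7·log_e(1/7) + 3/7·log_e(3/7) + 2/7·log_e(2/7)]
H(X,Y) = 1.2770 nats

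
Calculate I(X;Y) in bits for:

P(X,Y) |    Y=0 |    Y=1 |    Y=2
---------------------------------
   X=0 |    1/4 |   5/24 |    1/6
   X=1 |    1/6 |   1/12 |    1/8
0.0108 bits

Mutual information: I(X;Y) = H(X) + H(Y) - H(X,Y)

Marginals:
P(X) = (5/8, 3/8), H(X) = 0.9544 bits
P(Y) = (5/12, 7/24, 7/24), H(Y) = 1.5632 bits

Joint entropy: H(X,Y) = 2.5069 bits

I(X;Y) = 0.9544 + 1.5632 - 2.5069 = 0.0108 bits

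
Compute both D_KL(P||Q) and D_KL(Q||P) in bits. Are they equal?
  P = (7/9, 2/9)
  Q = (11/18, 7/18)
D_KL(P||Q) = 0.0912, D_KL(Q||P) = 0.1014

KL divergence is not symmetric: D_KL(P||Q) ≠ D_KL(Q||P) in general.

D_KL(P||Q) = 0.0912 bits
D_KL(Q||P) = 0.1014 bits

No, they are not equal!

This asymmetry is why KL divergence is not a true distance metric.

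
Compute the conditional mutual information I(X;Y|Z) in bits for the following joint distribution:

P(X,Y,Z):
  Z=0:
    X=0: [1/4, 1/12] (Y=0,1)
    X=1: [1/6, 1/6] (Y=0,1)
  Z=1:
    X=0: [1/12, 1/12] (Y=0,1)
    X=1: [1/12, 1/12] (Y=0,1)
0.0325 bits

Conditional mutual information: I(X;Y|Z) = H(X|Z) + H(Y|Z) - H(X,Y|Z)

H(Z) = 0.9183
H(X,Z) = 1.9183 → H(X|Z) = 1.0000
H(Y,Z) = 1.8879 → H(Y|Z) = 0.9696
H(X,Y,Z) = 2.8554 → H(X,Y|Z) = 1.9371

I(X;Y|Z) = 1.0000 + 0.9696 - 1.9371 = 0.0325 bits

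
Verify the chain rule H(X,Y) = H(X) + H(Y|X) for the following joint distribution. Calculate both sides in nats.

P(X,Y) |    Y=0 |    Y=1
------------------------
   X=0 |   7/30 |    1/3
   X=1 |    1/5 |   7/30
H(X,Y) = 1.3672, H(X) = 0.6842, H(Y|X) = 0.6830 (all in nats)

Chain rule: H(X,Y) = H(X) + H(Y|X)

Left side — joint entropy directly:
H(X,Y) = -Σ p(x,y) log p(x,y) = 1.3672 nats

Right side — compute H(Y|X) from the conditional distributions:
P(X) = (17/30, 13/30), so H(X) = 0.6842 nats
H(Y|X) = Σ_x P(X=x) · H(Y|X=x):
  P(Y|X=0) = (7/17, 10/17), H(Y|X=0) = 0.6775, weight P(X=0) = 17/30
  P(Y|X=1) = (6/13, 7/13), H(Y|X=1) = 0.6902, weight P(X=1) = 13/30
H(Y|X) = 0.6830 nats

H(X) + H(Y|X) = 0.6842 + 0.6830 = 1.3672 nats

Both sides equal 1.3672 nats. ✓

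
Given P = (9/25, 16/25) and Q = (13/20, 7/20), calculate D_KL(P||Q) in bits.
0.2504 bits

KL divergence: D_KL(P||Q) = Σ p(x) log(p(x)/q(x))

Computing term by term:
  x=0: 9/25 × log_2[(9/25)/(13/20)] = 9/25 × -0.8524 = -0.3069
  x=1: 16/25 × log_2[(16/25)/(7/20)] = 16/25 × 0.8707 = 0.5573

D_KL(P||Q) = 0.2504 bits

Note: KL divergence is always non-negative and equals 0 iff P = Q.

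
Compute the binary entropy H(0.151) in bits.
0.6123 bits

The binary entropy function is:
H(p) = -p log(p) - (1-p) log(1-p)

H(0.151) = -0.151 × log_2(0.151) - 0.849 × log_2(0.849)
H(0.151) = 0.6123 bits

Note: Binary entropy is maximized at p=0.5 (H=1 bit) and minimized at p=0 or p=1 (H=0).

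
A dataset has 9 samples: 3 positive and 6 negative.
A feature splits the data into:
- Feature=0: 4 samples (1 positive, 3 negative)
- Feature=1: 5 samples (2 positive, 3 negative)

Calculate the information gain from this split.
0.0183 bits

Information Gain = H(Y) - H(Y|Feature)

Before split:
P(positive) = 3/9 = 0.3333
H(Y) = 0.9183 bits

After split:
Feature=0: H = 0.8113 bits (weight = 4/9)
Feature=1: H = 0.9710 bits (weight = 5/9)
H(Y|Feature) = (4/9)×0.8113 + (5/9)×0.9710 = 0.9000 bits

Information Gain = 0.9183 - 0.9000 = 0.0183 bits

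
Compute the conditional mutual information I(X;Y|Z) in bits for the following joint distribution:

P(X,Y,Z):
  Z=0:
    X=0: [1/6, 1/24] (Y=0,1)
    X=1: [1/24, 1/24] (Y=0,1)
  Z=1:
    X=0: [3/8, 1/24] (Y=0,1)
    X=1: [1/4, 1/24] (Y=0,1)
0.0202 bits

Conditional mutual information: I(X;Y|Z) = H(X|Z) + H(Y|Z) - H(X,Y|Z)

H(Z) = 0.8709
H(X,Z) = 1.8149 → H(X|Z) = 0.9441
H(Y,Z) = 1.4928 → H(Y|Z) = 0.6219
H(X,Y,Z) = 2.4167 → H(X,Y|Z) = 1.5458

I(X;Y|Z) = 0.9441 + 0.6219 - 1.5458 = 0.0202 bits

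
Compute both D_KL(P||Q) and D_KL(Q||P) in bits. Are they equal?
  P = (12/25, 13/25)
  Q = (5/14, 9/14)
D_KL(P||Q) = 0.0456, D_KL(Q||P) = 0.0444

KL divergence is not symmetric: D_KL(P||Q) ≠ D_KL(Q||P) in general.

D_KL(P||Q) = 0.0456 bits
D_KL(Q||P) = 0.0444 bits

No, they are not equal!

This asymmetry is why KL divergence is not a true distance metric.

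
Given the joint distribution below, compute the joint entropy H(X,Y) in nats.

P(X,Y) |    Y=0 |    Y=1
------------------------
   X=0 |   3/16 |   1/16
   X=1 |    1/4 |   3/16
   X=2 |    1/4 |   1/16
1.6675 nats

Joint entropy is H(X,Y) = -Σ_{x,y} p(x,y) log p(x,y).

Summing over all non-zero entries:
H(X,Y) = -[3/16·log_e(3/16) + 1/16·log_e(1/16) + 1/4·log_e(1/4) + 3/16·log_e(3/16) + 1/4·log_e(1/4) + 1/16·log_e(1/16)]
H(X,Y) = 1.6675 nats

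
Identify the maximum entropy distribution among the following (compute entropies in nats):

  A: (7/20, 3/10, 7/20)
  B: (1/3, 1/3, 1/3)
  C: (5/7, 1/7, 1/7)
B

For a discrete distribution over n outcomes, entropy is maximized by the uniform distribution.

Computing entropies:
H(A) = 1.0961 nats
H(B) = 1.0986 nats
H(C) = 0.7963 nats

The uniform distribution (where all probabilities equal 1/3) achieves the maximum entropy of log_e(3) = 1.0986 nats.

Distribution B has the highest entropy.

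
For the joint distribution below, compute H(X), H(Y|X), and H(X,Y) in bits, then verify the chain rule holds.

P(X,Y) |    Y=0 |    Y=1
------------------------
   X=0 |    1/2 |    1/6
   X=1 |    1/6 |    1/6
H(X,Y) = 1.7925, H(X) = 0.9183, H(Y|X) = 0.8742 (all in bits)

Chain rule: H(X,Y) = H(X) + H(Y|X)

Left side — joint entropy directly:
H(X,Y) = -Σ p(x,y) log p(x,y) = 1.7925 bits

Right side — compute H(Y|X) from the conditional distributions:
P(X) = (2/3, 1/3), so H(X) = 0.9183 bits
H(Y|X) = Σ_x P(X=x) · H(Y|X=x):
  P(Y|X=0) = (3/4, 1/4), H(Y|X=0) = 0.8113, weight P(X=0) = 2/3
  P(Y|X=1) = (1/2, 1/2), H(Y|X=1) = 1.0000, weight P(X=1) = 1/3
H(Y|X) = 0.8742 bits

H(X) + H(Y|X) = 0.9183 + 0.8742 = 1.7925 bits

Both sides equal 1.7925 bits. ✓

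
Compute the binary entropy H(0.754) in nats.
0.5579 nats

The binary entropy function is:
H(p) = -p log(p) - (1-p) log(1-p)

H(0.754) = -0.754 × log_e(0.754) - 0.246 × log_e(0.246)
H(0.754) = 0.5579 nats

Note: Binary entropy is maximized at p=0.5 (H=1 bit) and minimized at p=0 or p=1 (H=0).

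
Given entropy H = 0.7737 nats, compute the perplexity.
2.1678

Perplexity is e^H (or exp(H) for natural log).

H = 0.7737 nats
Perplexity = e^0.7737 = 2.1678

Interpretation: The model's uncertainty is equivalent to choosing uniformly among 2.2 options.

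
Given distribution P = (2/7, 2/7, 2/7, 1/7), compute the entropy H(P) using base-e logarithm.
1.3518 nats

Shannon entropy is H(X) = -Σ p(x) log p(x).

For P = (2/7, 2/7, 2/7, 1/7):
H = -2/7 × log_e(2/7) -2/7 × log_e(2/7) -2/7 × log_e(2/7) -1/7 × log_e(1/7)
H = 1.3518 nats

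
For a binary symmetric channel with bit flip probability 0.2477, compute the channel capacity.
0.1924 bits

For a binary symmetric channel (BSC) with error probability p:
Capacity C = 1 - H(p) bits per symbol

where H(p) = -p log₂(p) - (1-p) log₂(1-p) is the binary entropy function.

H(0.2477) = 0.8076 bits
C = 1 - 0.8076 = 0.1924 bits per symbol

This means we can reliably transmit up to 0.1924 bits of information per channel use.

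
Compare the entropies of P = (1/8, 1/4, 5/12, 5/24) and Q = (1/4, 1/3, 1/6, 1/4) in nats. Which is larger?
Q

Computing entropies in nats:
H(P) = 1.2981
H(Q) = 1.3580

Distribution Q has higher entropy.

Intuition: The distribution closer to uniform (more spread out) has higher entropy.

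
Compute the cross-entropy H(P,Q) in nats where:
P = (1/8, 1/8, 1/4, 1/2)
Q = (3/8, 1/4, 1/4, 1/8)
1.6822 nats

Cross-entropy: H(P,Q) = -Σ p(x) log q(x)

Alternatively: H(P,Q) = H(P) + D_KL(P||Q)
H(P) = 1.2130 nats
D_KL(P||Q) = 0.4692 nats

H(P,Q) = 1.2130 + 0.4692 = 1.6822 nats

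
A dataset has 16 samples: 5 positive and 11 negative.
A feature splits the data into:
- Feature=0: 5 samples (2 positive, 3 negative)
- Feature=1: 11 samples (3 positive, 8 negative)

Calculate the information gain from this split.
0.0114 bits

Information Gain = H(Y) - H(Y|Feature)

Before split:
P(positive) = 5/16 = 0.3125
H(Y) = 0.8960 bits

After split:
Feature=0: H = 0.9710 bits (weight = 5/16)
Feature=1: H = 0.8454 bits (weight = 11/16)
H(Y|Feature) = (5/16)×0.9710 + (11/16)×0.8454 = 0.8846 bits

Information Gain = 0.8960 - 0.8846 = 0.0114 bits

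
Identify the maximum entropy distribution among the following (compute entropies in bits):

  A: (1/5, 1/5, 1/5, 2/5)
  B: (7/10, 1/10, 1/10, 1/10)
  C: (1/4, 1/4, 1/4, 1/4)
C

For a discrete distribution over n outcomes, entropy is maximized by the uniform distribution.

Computing entropies:
H(A) = 1.9219 bits
H(B) = 1.3568 bits
H(C) = 2.0000 bits

The uniform distribution (where all probabilities equal 1/4) achieves the maximum entropy of log_2(4) = 2.0000 bits.

Distribution C has the highest entropy.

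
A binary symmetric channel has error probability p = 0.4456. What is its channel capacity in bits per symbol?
0.0086 bits

For a binary symmetric channel (BSC) with error probability p:
Capacity C = 1 - H(p) bits per symbol

where H(p) = -p log₂(p) - (1-p) log₂(1-p) is the binary entropy function.

H(0.4456) = 0.9914 bits
C = 1 - 0.9914 = 0.0086 bits per symbol

This means we can reliably transmit up to 0.0086 bits of information per channel use.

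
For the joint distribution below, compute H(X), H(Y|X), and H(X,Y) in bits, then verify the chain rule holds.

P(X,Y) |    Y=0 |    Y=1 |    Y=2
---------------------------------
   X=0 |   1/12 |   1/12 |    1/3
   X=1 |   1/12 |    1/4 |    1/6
H(X,Y) = 2.3554, H(X) = 1.0000, H(Y|X) = 1.3554 (all in bits)

Chain rule: H(X,Y) = H(X) + H(Y|X)

Left side — joint entropy directly:
H(X,Y) = -Σ p(x,y) log p(x,y) = 2.3554 bits

Right side — compute H(Y|X) from the conditional distributions:
P(X) = (1/2, 1/2), so H(X) = 1.0000 bits
H(Y|X) = Σ_x P(X=x) · H(Y|X=x):
  P(Y|X=0) = (1/6, 1/6, 2/3), H(Y|X=0) = 1.2516, weight P(X=0) = 1/2
  P(Y|X=1) = (1/6, 1/2, 1/3), H(Y|X=1) = 1.4591, weight P(X=1) = 1/2
H(Y|X) = 1.3554 bits

H(X) + H(Y|X) = 1.0000 + 1.3554 = 2.3554 bits

Both sides equal 2.3554 bits. ✓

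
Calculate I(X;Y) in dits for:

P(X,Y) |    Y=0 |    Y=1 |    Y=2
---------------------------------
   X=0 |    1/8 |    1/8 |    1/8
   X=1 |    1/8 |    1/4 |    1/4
0.0047 dits

Mutual information: I(X;Y) = H(X) + H(Y) - H(X,Y)

Marginals:
P(X) = (3/8, 5/8), H(X) = 0.2873 dits
P(Y) = (1/4, 3/8, 3/8), H(Y) = 0.4700 dits

Joint entropy: H(X,Y) = 0.7526 dits

I(X;Y) = 0.2873 + 0.4700 - 0.7526 = 0.0047 dits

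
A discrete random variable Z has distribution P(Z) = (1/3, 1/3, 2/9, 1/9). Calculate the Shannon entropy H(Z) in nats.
1.3108 nats

Shannon entropy is H(X) = -Σ p(x) log p(x).

For P = (1/3, 1/3, 2/9, 1/9):
H = -1/3 × log_e(1/3) -1/3 × log_e(1/3) -2/9 × log_e(2/9) -1/9 × log_e(1/9)
H = 1.3108 nats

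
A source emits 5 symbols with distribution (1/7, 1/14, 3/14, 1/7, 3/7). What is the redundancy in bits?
0.2478 bits

Redundancy measures how far a source is from maximum entropy:
R = H_max - H(X)

Maximum entropy for 5 symbols: H_max = log_2(5) = 2.3219 bits
Actual entropy: H(X) = 2.0742 bits
Redundancy: R = 2.3219 - 2.0742 = 0.2478 bits

This redundancy represents potential for compression: the source could be compressed by 0.2478 bits per symbol.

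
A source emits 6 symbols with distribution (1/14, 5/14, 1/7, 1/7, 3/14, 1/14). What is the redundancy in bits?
0.2322 bits

Redundancy measures how far a source is from maximum entropy:
R = H_max - H(X)

Maximum entropy for 6 symbols: H_max = log_2(6) = 2.5850 bits
Actual entropy: H(X) = 2.3527 bits
Redundancy: R = 2.5850 - 2.3527 = 0.2322 bits

This redundancy represents potential for compression: the source could be compressed by 0.2322 bits per symbol.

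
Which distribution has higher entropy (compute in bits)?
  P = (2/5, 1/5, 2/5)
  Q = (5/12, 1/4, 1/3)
Q

Computing entropies in bits:
H(P) = 1.5219
H(Q) = 1.5546

Distribution Q has higher entropy.

Intuition: The distribution closer to uniform (more spread out) has higher entropy.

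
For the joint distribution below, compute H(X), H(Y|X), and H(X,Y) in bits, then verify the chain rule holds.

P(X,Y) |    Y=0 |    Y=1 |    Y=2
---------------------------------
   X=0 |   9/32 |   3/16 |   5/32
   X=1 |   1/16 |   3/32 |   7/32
H(X,Y) = 2.4358, H(X) = 0.9544, H(Y|X) = 1.4813 (all in bits)

Chain rule: H(X,Y) = H(X) + H(Y|X)

Left side — joint entropy directly:
H(X,Y) = -Σ p(x,y) log p(x,y) = 2.4358 bits

Right side — compute H(Y|X) from the conditional distributions:
P(X) = (5/8, 3/8), so H(X) = 0.9544 bits
H(Y|X) = Σ_x P(X=x) · H(Y|X=x):
  P(Y|X=0) = (9/20, 3/10, 1/4), H(Y|X=0) = 1.5395, weight P(X=0) = 5/8
  P(Y|X=1) = (1/6, 1/4, 7/12), H(Y|X=1) = 1.3844, weight P(X=1) = 3/8
H(Y|X) = 1.4813 bits

H(X) + H(Y|X) = 0.9544 + 1.4813 = 2.4358 bits

Both sides equal 2.4358 bits. ✓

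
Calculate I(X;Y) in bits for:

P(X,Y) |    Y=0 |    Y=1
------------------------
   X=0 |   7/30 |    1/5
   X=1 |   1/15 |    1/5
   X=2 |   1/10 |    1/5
0.0476 bits

Mutual information: I(X;Y) = H(X) + H(Y) - H(X,Y)

Marginals:
P(X) = (13/30, 4/15, 3/10), H(X) = 1.5524 bits
P(Y) = (2/5, 3/5), H(Y) = 0.9710 bits

Joint entropy: H(X,Y) = 2.4757 bits

I(X;Y) = 1.5524 + 0.9710 - 2.4757 = 0.0476 bits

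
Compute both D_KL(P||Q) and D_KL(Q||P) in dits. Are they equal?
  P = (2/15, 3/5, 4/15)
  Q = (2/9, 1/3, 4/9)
D_KL(P||Q) = 0.0644, D_KL(Q||P) = 0.0628

KL divergence is not symmetric: D_KL(P||Q) ≠ D_KL(Q||P) in general.

D_KL(P||Q) = 0.0644 dits
D_KL(Q||P) = 0.0628 dits

No, they are not equal!

This asymmetry is why KL divergence is not a true distance metric.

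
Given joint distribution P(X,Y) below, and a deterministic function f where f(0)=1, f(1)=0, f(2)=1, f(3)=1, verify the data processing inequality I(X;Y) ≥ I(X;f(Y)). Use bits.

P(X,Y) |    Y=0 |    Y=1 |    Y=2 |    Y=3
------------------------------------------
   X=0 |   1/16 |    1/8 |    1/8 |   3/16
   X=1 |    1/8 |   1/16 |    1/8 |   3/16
I(X;Y) = 0.0306, I(X;f(Y)) = 0.0188, inequality holds: 0.0306 ≥ 0.0188

Data Processing Inequality: For any Markov chain X → Y → Z, we have I(X;Y) ≥ I(X;Z).

Here Z = f(Y) is a deterministic function of Y, forming X → Y → Z.

Original I(X;Y) = 0.0306 bits

After applying f:
P(X,Z) where Z=f(Y):
- P(X,Z=0) = P(X,Y=1)
- P(X,Z=1) = P(X,Y=0) + P(X,Y=2) + P(X,Y=3)

I(X;Z) = I(X;f(Y)) = 0.0188 bits

Verification: 0.0306 ≥ 0.0188 ✓

Information cannot be created by processing; the function f can only lose information about X.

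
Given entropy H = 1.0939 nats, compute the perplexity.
2.9859

Perplexity is e^H (or exp(H) for natural log).

H = 1.0939 nats
Perplexity = e^1.0939 = 2.9859

Interpretation: The model's uncertainty is equivalent to choosing uniformly among 3.0 options.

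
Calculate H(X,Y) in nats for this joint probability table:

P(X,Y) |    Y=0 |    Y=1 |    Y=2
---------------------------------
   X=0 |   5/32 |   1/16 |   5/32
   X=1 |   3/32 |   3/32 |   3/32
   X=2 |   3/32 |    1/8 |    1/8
2.1609 nats

Joint entropy is H(X,Y) = -Σ_{x,y} p(x,y) log p(x,y).

Summing over all non-zero entries:
H(X,Y) = -[5/32·log_e(5/32) + 1/16·log_e(1/16) + 5/32·log_e(5/32) + 3/32·log_e(3/32) + 3/32·log_e(3/32) + 3/32·log_e(3/32) + 3/32·log_e(3/32) + 1/8·log_e(1/8) + 1/8·log_e(1/8)]
H(X,Y) = 2.1609 nats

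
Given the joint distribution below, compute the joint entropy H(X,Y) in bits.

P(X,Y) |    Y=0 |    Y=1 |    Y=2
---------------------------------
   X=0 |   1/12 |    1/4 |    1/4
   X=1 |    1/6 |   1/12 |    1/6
2.4591 bits

Joint entropy is H(X,Y) = -Σ_{x,y} p(x,y) log p(x,y).

Summing over all non-zero entries:
H(X,Y) = -[1/12·log_2(1/12) + 1/4·log_2(1/4) + 1/4·log_2(1/4) + 1/6·log_2(1/6) + 1/12·log_2(1/12) + 1/6·log_2(1/6)]
H(X,Y) = 2.4591 bits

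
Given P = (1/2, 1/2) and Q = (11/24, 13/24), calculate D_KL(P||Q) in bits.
0.0050 bits

KL divergence: D_KL(P||Q) = Σ p(x) log(p(x)/q(x))

Computing term by term:
  x=0: 1/2 × log_2[(1/2)/(11/24)] = 1/2 × 0.1255 = 0.0628
  x=1: 1/2 × log_2[(1/2)/(13/24)] = 1/2 × -0.1155 = -0.0577

D_KL(P||Q) = 0.0050 bits

Note: KL divergence is always non-negative and equals 0 iff P = Q.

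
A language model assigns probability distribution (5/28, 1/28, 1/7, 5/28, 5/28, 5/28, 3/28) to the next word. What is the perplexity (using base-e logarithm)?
6.4679

Perplexity is e^H (or exp(H) for natural log).

First, H = -Σ p log p = 1.8669 nats
Perplexity = e^1.8669 = 6.4679

Interpretation: The model's uncertainty is equivalent to choosing uniformly among 6.5 options.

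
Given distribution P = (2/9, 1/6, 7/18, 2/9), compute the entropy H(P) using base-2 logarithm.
1.9251 bits

Shannon entropy is H(X) = -Σ p(x) log p(x).

For P = (2/9, 1/6, 7/18, 2/9):
H = -2/9 × log_2(2/9) -1/6 × log_2(1/6) -7/18 × log_2(7/18) -2/9 × log_2(2/9)
H = 1.9251 bits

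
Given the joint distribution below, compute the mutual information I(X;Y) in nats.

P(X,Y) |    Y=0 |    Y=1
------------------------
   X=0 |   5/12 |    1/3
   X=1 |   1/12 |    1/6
0.0188 nats

Mutual information: I(X;Y) = H(X) + H(Y) - H(X,Y)

Marginals:
P(X) = (3/4, 1/4), H(X) = 0.5623 nats
P(Y) = (1/2, 1/2), H(Y) = 0.6931 nats

Joint entropy: H(X,Y) = 1.2367 nats

I(X;Y) = 0.5623 + 0.6931 - 1.2367 = 0.0188 nats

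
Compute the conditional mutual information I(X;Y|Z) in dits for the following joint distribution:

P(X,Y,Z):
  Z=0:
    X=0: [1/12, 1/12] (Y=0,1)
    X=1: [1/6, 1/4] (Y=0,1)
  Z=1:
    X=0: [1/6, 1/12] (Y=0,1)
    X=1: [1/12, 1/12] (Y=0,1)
0.0036 dits

Conditional mutual information: I(X;Y|Z) = H(X|Z) + H(Y|Z) - H(X,Y|Z)

H(Z) = 0.2950
H(X,Z) = 0.5683 → H(X|Z) = 0.2734
H(Y,Z) = 0.5898 → H(Y|Z) = 0.2948
H(X,Y,Z) = 0.8596 → H(X,Y|Z) = 0.5646

I(X;Y|Z) = 0.2734 + 0.2948 - 0.5646 = 0.0036 dits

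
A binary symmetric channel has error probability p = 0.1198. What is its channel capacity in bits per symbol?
0.4712 bits

For a binary symmetric channel (BSC) with error probability p:
Capacity C = 1 - H(p) bits per symbol

where H(p) = -p log₂(p) - (1-p) log₂(1-p) is the binary entropy function.

H(0.1198) = 0.5288 bits
C = 1 - 0.5288 = 0.4712 bits per symbol

This means we can reliably transmit up to 0.4712 bits of information per channel use.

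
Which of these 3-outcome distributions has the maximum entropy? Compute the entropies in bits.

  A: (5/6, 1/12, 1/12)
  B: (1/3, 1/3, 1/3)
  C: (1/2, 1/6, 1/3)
B

For a discrete distribution over n outcomes, entropy is maximized by the uniform distribution.

Computing entropies:
H(A) = 0.8167 bits
H(B) = 1.5850 bits
H(C) = 1.4591 bits

The uniform distribution (where all probabilities equal 1/3) achieves the maximum entropy of log_2(3) = 1.5850 bits.

Distribution B has the highest entropy.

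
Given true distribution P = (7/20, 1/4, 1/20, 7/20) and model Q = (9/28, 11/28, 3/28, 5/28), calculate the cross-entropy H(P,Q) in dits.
0.5843 dits

Cross-entropy: H(P,Q) = -Σ p(x) log q(x)

Alternatively: H(P,Q) = H(P) + D_KL(P||Q)
H(P) = 0.5347 dits
D_KL(P||Q) = 0.0496 dits

H(P,Q) = 0.5347 + 0.0496 = 0.5843 dits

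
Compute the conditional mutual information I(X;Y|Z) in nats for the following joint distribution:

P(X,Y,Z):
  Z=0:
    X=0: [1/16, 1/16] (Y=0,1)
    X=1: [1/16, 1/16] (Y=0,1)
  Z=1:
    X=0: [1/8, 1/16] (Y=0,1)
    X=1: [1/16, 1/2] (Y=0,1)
0.1062 nats

Conditional mutual information: I(X;Y|Z) = H(X|Z) + H(Y|Z) - H(X,Y|Z)

H(Z) = 0.5623
H(X,Z) = 1.1574 → H(X|Z) = 0.5950
H(Y,Z) = 1.1574 → H(Y|Z) = 0.5950
H(X,Y,Z) = 1.6462 → H(X,Y|Z) = 1.0839

I(X;Y|Z) = 0.5950 + 0.5950 - 1.0839 = 0.1062 nats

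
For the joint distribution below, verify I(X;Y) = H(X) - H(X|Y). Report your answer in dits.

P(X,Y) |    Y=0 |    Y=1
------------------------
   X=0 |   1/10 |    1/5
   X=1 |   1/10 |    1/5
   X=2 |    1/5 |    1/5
I(X;Y) = 0.0060 dits

Mutual information has multiple equivalent forms:
- I(X;Y) = H(X) - H(X|Y)
- I(X;Y) = H(Y) - H(Y|X)
- I(X;Y) = H(X) + H(Y) - H(X,Y)

Computing all quantities:
H(X) = 0.4729, H(Y) = 0.2923, H(X,Y) = 0.7592
H(X|Y) = 0.4669, H(Y|X) = 0.2863

Verification:
H(X) - H(X|Y) = 0.4729 - 0.4669 = 0.0060
H(Y) - H(Y|X) = 0.2923 - 0.2863 = 0.0060
H(X) + H(Y) - H(X,Y) = 0.4729 + 0.2923 - 0.7592 = 0.0060

All forms give I(X;Y) = 0.0060 dits. ✓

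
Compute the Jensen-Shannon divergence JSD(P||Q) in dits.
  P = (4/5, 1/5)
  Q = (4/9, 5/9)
0.0301 dits

Jensen-Shannon divergence is:
JSD(P||Q) = 0.5 × D_KL(P||M) + 0.5 × D_KL(Q||M)
where M = 0.5 × (P + Q) is the mixture distribution.

M = 0.5 × (4/5, 1/5) + 0.5 × (4/9, 5/9) = (0.622222, 0.377778)

D_KL(P||M) = 0.0321 dits
D_KL(Q||M) = 0.0281 dits

JSD(P||Q) = 0.5 × 0.0321 + 0.5 × 0.0281 = 0.0301 dits

Unlike KL divergence, JSD is symmetric and bounded: 0 ≤ JSD ≤ log(2).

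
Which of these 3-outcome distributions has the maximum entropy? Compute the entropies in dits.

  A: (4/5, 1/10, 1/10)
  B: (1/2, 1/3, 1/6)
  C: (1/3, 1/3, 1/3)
C

For a discrete distribution over n outcomes, entropy is maximized by the uniform distribution.

Computing entropies:
H(A) = 0.2775 dits
H(B) = 0.4392 dits
H(C) = 0.4771 dits

The uniform distribution (where all probabilities equal 1/3) achieves the maximum entropy of log_10(3) = 0.4771 dits.

Distribution C has the highest entropy.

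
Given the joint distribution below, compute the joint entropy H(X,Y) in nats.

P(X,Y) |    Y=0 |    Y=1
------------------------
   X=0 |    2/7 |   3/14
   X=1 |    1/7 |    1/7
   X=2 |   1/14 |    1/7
1.7105 nats

Joint entropy is H(X,Y) = -Σ_{x,y} p(x,y) log p(x,y).

Summing over all non-zero entries:
H(X,Y) = -[2/7·log_e(2/7) + 3/14·log_e(3/14) + 1/7·log_e(1/7) + 1/7·log_e(1/7) + 1/14·log_e(1/14) + 1/7·log_e(1/7)]
H(X,Y) = 1.7105 nats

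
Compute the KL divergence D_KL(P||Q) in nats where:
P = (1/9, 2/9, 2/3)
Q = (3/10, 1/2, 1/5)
0.5121 nats

KL divergence: D_KL(P||Q) = Σ p(x) log(p(x)/q(x))

Computing term by term:
  x=0: 1/9 × log_e[(1/9)/(3/10)] = 1/9 × -0.9933 = -0.1104
  x=1: 2/9 × log_e[(2/9)/(1/2)] = 2/9 × -0.8109 = -0.1802
  x=2: 2/3 × log_e[(2/3)/(1/5)] = 2/3 × 1.2040 = 0.8026

D_KL(P||Q) = 0.5121 nats

Note: KL divergence is always non-negative and equals 0 iff P = Q.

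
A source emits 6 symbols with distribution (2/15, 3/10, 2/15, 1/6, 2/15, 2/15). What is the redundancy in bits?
0.0827 bits

Redundancy measures how far a source is from maximum entropy:
R = H_max - H(X)

Maximum entropy for 6 symbols: H_max = log_2(6) = 2.5850 bits
Actual entropy: H(X) = 2.5023 bits
Redundancy: R = 2.5850 - 2.5023 = 0.0827 bits

This redundancy represents potential for compression: the source could be compressed by 0.0827 bits per symbol.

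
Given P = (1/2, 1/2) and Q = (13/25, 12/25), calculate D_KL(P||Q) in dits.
0.0003 dits

KL divergence: D_KL(P||Q) = Σ p(x) log(p(x)/q(x))

Computing term by term:
  x=0: 1/2 × log_10[(1/2)/(13/25)] = 1/2 × -0.0170 = -0.0085
  x=1: 1/2 × log_10[(1/2)/(12/25)] = 1/2 × 0.0177 = 0.0089

D_KL(P||Q) = 0.0003 dits

Note: KL divergence is always non-negative and equals 0 iff P = Q.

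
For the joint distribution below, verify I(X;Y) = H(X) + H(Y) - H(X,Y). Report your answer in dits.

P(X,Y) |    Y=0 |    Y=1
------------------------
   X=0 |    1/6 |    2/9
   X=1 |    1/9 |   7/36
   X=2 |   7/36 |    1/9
I(X;Y) = 0.0111 dits

Mutual information has multiple equivalent forms:
- I(X;Y) = H(X) - H(X|Y)
- I(X;Y) = H(Y) - H(Y|X)
- I(X;Y) = H(X) + H(Y) - H(X,Y)

Computing all quantities:
H(X) = 0.4742, H(Y) = 0.3004, H(X,Y) = 0.7635
H(X|Y) = 0.4631, H(Y|X) = 0.2893

Verification:
H(X) - H(X|Y) = 0.4742 - 0.4631 = 0.0111
H(Y) - H(Y|X) = 0.3004 - 0.2893 = 0.0111
H(X) + H(Y) - H(X,Y) = 0.4742 + 0.3004 - 0.7635 = 0.0111

All forms give I(X;Y) = 0.0111 dits. ✓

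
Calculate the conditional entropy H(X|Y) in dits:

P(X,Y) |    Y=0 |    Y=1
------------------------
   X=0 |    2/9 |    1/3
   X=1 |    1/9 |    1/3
0.2928 dits

Using the chain rule: H(X|Y) = H(X,Y) - H(Y)

First, compute H(X,Y) = 0.5693 dits

Marginal P(Y) = (1/3, 2/3)
H(Y) = 0.2764 dits

H(X|Y) = H(X,Y) - H(Y) = 0.5693 - 0.2764 = 0.2928 dits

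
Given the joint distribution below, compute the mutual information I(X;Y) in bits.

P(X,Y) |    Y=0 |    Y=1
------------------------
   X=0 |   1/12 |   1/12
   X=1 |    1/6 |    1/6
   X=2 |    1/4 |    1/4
0.0000 bits

Mutual information: I(X;Y) = H(X) + H(Y) - H(X,Y)

Marginals:
P(X) = (1/6, 1/3, 1/2), H(X) = 1.4591 bits
P(Y) = (1/2, 1/2), H(Y) = 1.0000 bits

Joint entropy: H(X,Y) = 2.4591 bits

I(X;Y) = 1.4591 + 1.0000 - 2.4591 = 0.0000 bits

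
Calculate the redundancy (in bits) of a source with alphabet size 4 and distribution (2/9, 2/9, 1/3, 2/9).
0.0251 bits

Redundancy measures how far a source is from maximum entropy:
R = H_max - H(X)

Maximum entropy for 4 symbols: H_max = log_2(4) = 2.0000 bits
Actual entropy: H(X) = 1.9749 bits
Redundancy: R = 2.0000 - 1.9749 = 0.0251 bits

This redundancy represents potential for compression: the source could be compressed by 0.0251 bits per symbol.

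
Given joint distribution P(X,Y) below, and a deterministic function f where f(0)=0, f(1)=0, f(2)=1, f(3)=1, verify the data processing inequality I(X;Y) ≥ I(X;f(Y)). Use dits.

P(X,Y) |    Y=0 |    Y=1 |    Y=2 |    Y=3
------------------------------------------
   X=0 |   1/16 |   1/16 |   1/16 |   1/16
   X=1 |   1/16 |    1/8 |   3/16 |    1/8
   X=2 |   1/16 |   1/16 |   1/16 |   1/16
I(X;Y) = 0.0073, I(X;f(Y)) = 0.0035, inequality holds: 0.0073 ≥ 0.0035

Data Processing Inequality: For any Markov chain X → Y → Z, we have I(X;Y) ≥ I(X;Z).

Here Z = f(Y) is a deterministic function of Y, forming X → Y → Z.

Original I(X;Y) = 0.0073 dits

After applying f:
P(X,Z) where Z=f(Y):
- P(X,Z=0) = P(X,Y=0) + P(X,Y=1)
- P(X,Z=1) = P(X,Y=2) + P(X,Y=3)

I(X;Z) = I(X;f(Y)) = 0.0035 dits

Verification: 0.0073 ≥ 0.0035 ✓

Information cannot be created by processing; the function f can only lose information about X.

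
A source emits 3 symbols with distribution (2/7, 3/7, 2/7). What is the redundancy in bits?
0.0283 bits

Redundancy measures how far a source is from maximum entropy:
R = H_max - H(X)

Maximum entropy for 3 symbols: H_max = log_2(3) = 1.5850 bits
Actual entropy: H(X) = 1.5567 bits
Redundancy: R = 1.5850 - 1.5567 = 0.0283 bits

This redundancy represents potential for compression: the source could be compressed by 0.0283 bits per symbol.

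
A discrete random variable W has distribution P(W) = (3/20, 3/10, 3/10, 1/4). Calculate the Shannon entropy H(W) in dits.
0.5878 dits

Shannon entropy is H(X) = -Σ p(x) log p(x).

For P = (3/20, 3/10, 3/10, 1/4):
H = -3/20 × log_10(3/20) -3/10 × log_10(3/10) -3/10 × log_10(3/10) -1/4 × log_10(1/4)
H = 0.5878 dits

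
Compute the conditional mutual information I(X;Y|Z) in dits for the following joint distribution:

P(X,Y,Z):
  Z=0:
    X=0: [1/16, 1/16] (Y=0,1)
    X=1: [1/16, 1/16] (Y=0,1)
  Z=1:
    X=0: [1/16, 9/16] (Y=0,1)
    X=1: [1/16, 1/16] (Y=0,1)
0.0209 dits

Conditional mutual information: I(X;Y|Z) = H(X|Z) + H(Y|Z) - H(X,Y|Z)

H(Z) = 0.2442
H(X,Z) = 0.4662 → H(X|Z) = 0.2220
H(Y,Z) = 0.4662 → H(Y|Z) = 0.2220
H(X,Y,Z) = 0.6674 → H(X,Y|Z) = 0.4231

I(X;Y|Z) = 0.2220 + 0.2220 - 0.4231 = 0.0209 dits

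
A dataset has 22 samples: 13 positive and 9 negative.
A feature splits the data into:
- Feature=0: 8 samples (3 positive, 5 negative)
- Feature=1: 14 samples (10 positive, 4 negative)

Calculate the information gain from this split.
0.0797 bits

Information Gain = H(Y) - H(Y|Feature)

Before split:
P(positive) = 13/22 = 0.5909
H(Y) = 0.9760 bits

After split:
Feature=0: H = 0.9544 bits (weight = 8/22)
Feature=1: H = 0.8631 bits (weight = 14/22)
H(Y|Feature) = (8/22)×0.9544 + (14/22)×0.8631 = 0.8963 bits

Information Gain = 0.9760 - 0.8963 = 0.0797 bits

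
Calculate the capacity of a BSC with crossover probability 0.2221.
0.2360 bits

For a binary symmetric channel (BSC) with error probability p:
Capacity C = 1 - H(p) bits per symbol

where H(p) = -p log₂(p) - (1-p) log₂(1-p) is the binary entropy function.

H(0.2221) = 0.7640 bits
C = 1 - 0.7640 = 0.2360 bits per symbol

This means we can reliably transmit up to 0.2360 bits of information per channel use.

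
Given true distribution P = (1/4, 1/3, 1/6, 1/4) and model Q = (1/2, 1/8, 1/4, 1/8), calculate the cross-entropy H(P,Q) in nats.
1.6173 nats

Cross-entropy: H(P,Q) = -Σ p(x) log q(x)

Alternatively: H(P,Q) = H(P) + D_KL(P||Q)
H(P) = 1.3580 nats
D_KL(P||Q) = 0.2594 nats

H(P,Q) = 1.3580 + 0.2594 = 1.6173 nats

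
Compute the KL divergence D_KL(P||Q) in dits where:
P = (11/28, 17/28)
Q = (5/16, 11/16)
0.0063 dits

KL divergence: D_KL(P||Q) = Σ p(x) log(p(x)/q(x))

Computing term by term:
  x=0: 11/28 × log_10[(11/28)/(5/16)] = 11/28 × 0.0994 = 0.0390
  x=1: 17/28 × log_10[(17/28)/(11/16)] = 17/28 × -0.0540 = -0.0328

D_KL(P||Q) = 0.0063 dits

Note: KL divergence is always non-negative and equals 0 iff P = Q.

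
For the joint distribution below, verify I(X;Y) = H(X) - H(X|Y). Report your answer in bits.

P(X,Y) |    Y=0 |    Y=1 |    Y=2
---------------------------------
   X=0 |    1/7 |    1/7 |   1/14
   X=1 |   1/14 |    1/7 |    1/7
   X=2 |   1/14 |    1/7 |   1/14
I(X;Y) = 0.0410 bits

Mutual information has multiple equivalent forms:
- I(X;Y) = H(X) - H(X|Y)
- I(X;Y) = H(Y) - H(Y|X)
- I(X;Y) = H(X) + H(Y) - H(X,Y)

Computing all quantities:
H(X) = 1.5774, H(Y) = 1.5567, H(X,Y) = 3.0931
H(X|Y) = 1.5364, H(Y|X) = 1.5157

Verification:
H(X) - H(X|Y) = 1.5774 - 1.5364 = 0.0410
H(Y) - H(Y|X) = 1.5567 - 1.5157 = 0.0410
H(X) + H(Y) - H(X,Y) = 1.5774 + 1.5567 - 3.0931 = 0.0410

All forms give I(X;Y) = 0.0410 bits. ✓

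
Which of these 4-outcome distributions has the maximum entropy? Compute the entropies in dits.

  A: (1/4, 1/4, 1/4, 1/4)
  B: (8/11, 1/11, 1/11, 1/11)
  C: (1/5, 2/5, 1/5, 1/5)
A

For a discrete distribution over n outcomes, entropy is maximized by the uniform distribution.

Computing entropies:
H(A) = 0.6021 dits
H(B) = 0.3846 dits
H(C) = 0.5786 dits

The uniform distribution (where all probabilities equal 1/4) achieves the maximum entropy of log_10(4) = 0.6021 dits.

Distribution A has the highest entropy.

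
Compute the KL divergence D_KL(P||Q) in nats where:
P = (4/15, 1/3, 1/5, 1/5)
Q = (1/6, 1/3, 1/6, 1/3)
0.0596 nats

KL divergence: D_KL(P||Q) = Σ p(x) log(p(x)/q(x))

Computing term by term:
  x=0: 4/15 × log_e[(4/15)/(1/6)] = 4/15 × 0.4700 = 0.1253
  x=1: 1/3 × log_e[(1/3)/(1/3)] = 1/3 × 0.0000 = 0.0000
  x=2: 1/5 × log_e[(1/5)/(1/6)] = 1/5 × 0.1823 = 0.0365
  x=3: 1/5 × log_e[(1/5)/(1/3)] = 1/5 × -0.5108 = -0.1022

D_KL(P||Q) = 0.0596 nats

Note: KL divergence is always non-negative and equals 0 iff P = Q.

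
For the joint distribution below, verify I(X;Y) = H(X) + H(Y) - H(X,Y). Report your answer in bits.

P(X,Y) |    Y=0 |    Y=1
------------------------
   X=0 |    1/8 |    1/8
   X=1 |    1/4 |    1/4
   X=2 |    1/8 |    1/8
I(X;Y) = 0.0000 bits

Mutual information has multiple equivalent forms:
- I(X;Y) = H(X) - H(X|Y)
- I(X;Y) = H(Y) - H(Y|X)
- I(X;Y) = H(X) + H(Y) - H(X,Y)

Computing all quantities:
H(X) = 1.5000, H(Y) = 1.0000, H(X,Y) = 2.5000
H(X|Y) = 1.5000, H(Y|X) = 1.0000

Verification:
H(X) - H(X|Y) = 1.5000 - 1.5000 = 0.0000
H(Y) - H(Y|X) = 1.0000 - 1.0000 = 0.0000
H(X) + H(Y) - H(X,Y) = 1.5000 + 1.0000 - 2.5000 = 0.0000

All forms give I(X;Y) = 0.0000 bits. ✓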